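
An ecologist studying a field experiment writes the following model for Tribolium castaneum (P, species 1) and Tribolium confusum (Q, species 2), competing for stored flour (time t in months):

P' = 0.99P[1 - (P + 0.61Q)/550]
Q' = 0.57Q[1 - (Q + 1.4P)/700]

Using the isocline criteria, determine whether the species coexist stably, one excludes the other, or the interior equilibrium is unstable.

Compare the nullcline intercepts: K1/α12 = 550/0.61 = 902 > K2 = 700; K2/α21 = 700/1.4 = 500 < K1 = 550.
Since the inequalities point opposite ways, species 1 can invade but species 2 cannot.

species 1 excludes species 2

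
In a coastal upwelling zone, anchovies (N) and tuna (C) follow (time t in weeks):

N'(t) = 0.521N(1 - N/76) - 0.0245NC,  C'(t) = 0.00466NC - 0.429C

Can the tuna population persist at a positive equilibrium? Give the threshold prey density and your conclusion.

The predator equation gives dC/dt > 0 only when N > 0.429/0.00466 = 92.1.
Without the predator, N → K = 76. Since 76 < 92.1, the predator cannot invade.

Threshold N = 92.1; K < 92.1, so no, the predator goes extinct.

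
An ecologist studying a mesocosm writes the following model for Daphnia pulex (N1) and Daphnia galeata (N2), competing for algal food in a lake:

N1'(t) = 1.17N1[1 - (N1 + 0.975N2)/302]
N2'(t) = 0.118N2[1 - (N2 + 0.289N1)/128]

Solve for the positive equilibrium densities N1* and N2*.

N1* ≈ 247, N2* ≈ 56.7

Setting both brackets to zero gives the nullclines N1 + 0.975N2 = 302 and 0.289N1 + N2 = 128.
Substituting N2 = 128 - 0.289N1 into the first: N1(1 - 0.975·0.289) = 302 - 0.975·128.
So N1* = 177/0.718 = 247, and then N2* = 128 - 0.289·247 = 56.7.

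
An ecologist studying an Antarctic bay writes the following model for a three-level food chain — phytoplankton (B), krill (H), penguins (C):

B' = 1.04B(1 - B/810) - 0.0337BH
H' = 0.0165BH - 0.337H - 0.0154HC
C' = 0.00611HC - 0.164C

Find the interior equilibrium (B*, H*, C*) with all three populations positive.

B* ≈ 105, H* ≈ 26.8, C* ≈ 91.1

From dC/dt = 0: 0.00611H* = 0.164, so H* = 26.8.
From dB/dt = 0: 1.04(1 - B*/810) = 0.0337·26.8, giving B* = 810·(1 - 0.87) = 105.
From dH/dt = 0: 0.0165·105 - 0.337 = 0.0154C*, so C* = 1.4/0.0154 = 91.1.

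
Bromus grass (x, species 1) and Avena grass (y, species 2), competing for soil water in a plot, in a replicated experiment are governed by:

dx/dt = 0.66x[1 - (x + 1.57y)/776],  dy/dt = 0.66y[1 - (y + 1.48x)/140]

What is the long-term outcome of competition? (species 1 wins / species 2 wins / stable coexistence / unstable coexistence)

species 1 excludes species 2

Compare the nullcline intercepts: K1/α12 = 776/1.57 = 494 > K2 = 140; K2/α21 = 140/1.48 = 94.6 < K1 = 776.
Since the inequalities point opposite ways, species 1 can invade but species 2 cannot.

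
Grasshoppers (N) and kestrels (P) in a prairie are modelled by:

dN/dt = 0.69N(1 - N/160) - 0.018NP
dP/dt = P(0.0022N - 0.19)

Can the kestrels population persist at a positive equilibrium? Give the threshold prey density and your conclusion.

Threshold N = 86.4; K > 86.4, so yes, the predator persists.

The predator equation gives dP/dt > 0 only when N > 0.19/0.0022 = 86.4.
Without the predator, N → K = 160. Since 160 > 86.4, the predator can invade and persist.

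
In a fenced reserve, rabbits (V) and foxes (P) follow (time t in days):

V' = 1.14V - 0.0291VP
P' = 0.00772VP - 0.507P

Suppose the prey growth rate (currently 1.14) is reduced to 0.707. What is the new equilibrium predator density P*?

P* ≈ 24.3

At the interior fixed point, setting dV/dt = 0 with V > 0 fixes P* = (prey growth rate)/(VP coefficient) — independent of the other coefficients.
With the change, P* = 0.707/0.0291 = 24.3; it falls from 39.2.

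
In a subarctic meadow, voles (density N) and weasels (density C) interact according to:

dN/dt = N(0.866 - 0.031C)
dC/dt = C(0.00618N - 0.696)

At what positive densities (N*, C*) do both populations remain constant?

N* ≈ 113, C* ≈ 27.9

Set dC/dt = 0 with C > 0: 0.00618N - 0.696 = 0, so N* = 0.696/0.00618 = 113.
Set dN/dt = 0 with N > 0: 0.866 - 0.031C = 0, so C* = 0.866/0.031 = 27.9.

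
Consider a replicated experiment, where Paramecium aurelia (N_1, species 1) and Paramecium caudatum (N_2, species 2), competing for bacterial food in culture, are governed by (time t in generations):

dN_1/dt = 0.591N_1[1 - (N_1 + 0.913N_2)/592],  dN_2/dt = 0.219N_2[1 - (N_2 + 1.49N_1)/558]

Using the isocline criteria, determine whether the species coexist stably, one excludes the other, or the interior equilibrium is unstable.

Compare the nullcline intercepts: K1/α12 = 592/0.913 = 648 > K2 = 558; K2/α21 = 558/1.49 = 374 < K1 = 592.
Since the inequalities point opposite ways, species 1 can invade but species 2 cannot.

species 1 excludes species 2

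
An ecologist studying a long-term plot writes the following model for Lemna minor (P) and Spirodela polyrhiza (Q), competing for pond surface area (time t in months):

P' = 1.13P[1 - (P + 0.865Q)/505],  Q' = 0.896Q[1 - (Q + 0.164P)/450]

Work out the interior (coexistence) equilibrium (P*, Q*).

Setting both brackets to zero gives the nullclines P + 0.865Q = 505 and 0.164P + Q = 450.
Substituting Q = 450 - 0.164P into the first: P(1 - 0.865·0.164) = 505 - 0.865·450.
So P* = 116/0.858 = 135, and then Q* = 450 - 0.164·135 = 428.

P* ≈ 135, Q* ≈ 428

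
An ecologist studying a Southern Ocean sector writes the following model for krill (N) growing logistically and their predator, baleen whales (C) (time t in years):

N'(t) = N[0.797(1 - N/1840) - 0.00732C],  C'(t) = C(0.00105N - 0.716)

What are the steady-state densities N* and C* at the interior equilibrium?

N* ≈ 682, C* ≈ 68.5

From dC/dt = 0 with C > 0: 0.00105N* = 0.716, so N* = 682.
Substitute into dN/dt = 0: 0.797(1 - 682/1840) = 0.00732C*.
The bracket is 0.629, giving C* = 0.502/0.00732 = 68.5.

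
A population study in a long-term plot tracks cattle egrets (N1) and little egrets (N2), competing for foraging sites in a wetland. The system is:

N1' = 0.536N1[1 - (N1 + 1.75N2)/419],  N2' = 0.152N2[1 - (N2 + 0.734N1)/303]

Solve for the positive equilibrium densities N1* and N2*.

N1* ≈ 391, N2* ≈ 16

Setting both brackets to zero gives the nullclines N1 + 1.75N2 = 419 and 0.734N1 + N2 = 303.
Substituting N2 = 303 - 0.734N1 into the first: N1(1 - 1.75·0.734) = 419 - 1.75·303.
So N1* = -111/-0.284 = 391, and then N2* = 303 - 0.734·391 = 16.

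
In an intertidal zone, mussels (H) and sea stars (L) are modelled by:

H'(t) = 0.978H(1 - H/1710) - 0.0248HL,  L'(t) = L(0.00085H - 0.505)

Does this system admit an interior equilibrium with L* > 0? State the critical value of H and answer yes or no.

Threshold H = 594; K > 594, so yes, the predator persists.

The predator equation gives dL/dt > 0 only when H > 0.505/0.00085 = 594.
Without the predator, H → K = 1710. Since 1710 > 594, the predator can invade and persist.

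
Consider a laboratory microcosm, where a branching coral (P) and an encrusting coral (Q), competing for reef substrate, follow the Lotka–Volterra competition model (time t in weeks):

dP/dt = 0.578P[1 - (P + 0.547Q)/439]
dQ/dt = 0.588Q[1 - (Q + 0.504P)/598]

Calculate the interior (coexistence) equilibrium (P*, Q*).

P* ≈ 154, Q* ≈ 520

Setting both brackets to zero gives the nullclines P + 0.547Q = 439 and 0.504P + Q = 598.
Substituting Q = 598 - 0.504P into the first: P(1 - 0.547·0.504) = 439 - 0.547·598.
So P* = 112/0.724 = 154, and then Q* = 598 - 0.504·154 = 520.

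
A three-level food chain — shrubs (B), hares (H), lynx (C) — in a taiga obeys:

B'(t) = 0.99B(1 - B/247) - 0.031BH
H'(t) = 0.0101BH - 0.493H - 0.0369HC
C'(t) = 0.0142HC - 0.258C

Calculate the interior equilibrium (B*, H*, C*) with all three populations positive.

B* ≈ 106, H* ≈ 18.2, C* ≈ 15.8

From dC/dt = 0: 0.0142H* = 0.258, so H* = 18.2.
From dB/dt = 0: 0.99(1 - B*/247) = 0.031·18.2, giving B* = 247·(1 - 0.569) = 106.
From dH/dt = 0: 0.0101·106 - 0.493 = 0.0369C*, so C* = 0.582/0.0369 = 15.8.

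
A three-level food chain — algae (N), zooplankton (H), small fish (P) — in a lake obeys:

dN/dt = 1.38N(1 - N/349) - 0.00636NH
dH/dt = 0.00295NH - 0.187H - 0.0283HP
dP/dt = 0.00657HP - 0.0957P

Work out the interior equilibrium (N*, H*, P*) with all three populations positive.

N* ≈ 326, H* ≈ 14.6, P* ≈ 27.3

From dP/dt = 0: 0.00657H* = 0.0957, so H* = 14.6.
From dN/dt = 0: 1.38(1 - N*/349) = 0.00636·14.6, giving N* = 349·(1 - 0.0671) = 326.
From dH/dt = 0: 0.00295·326 - 0.187 = 0.0283P*, so P* = 0.773/0.0283 = 27.3.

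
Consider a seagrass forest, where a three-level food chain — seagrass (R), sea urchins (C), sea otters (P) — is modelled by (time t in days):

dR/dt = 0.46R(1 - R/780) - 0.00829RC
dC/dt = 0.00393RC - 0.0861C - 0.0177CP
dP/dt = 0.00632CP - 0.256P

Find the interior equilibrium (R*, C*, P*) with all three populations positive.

R* ≈ 211, C* ≈ 40.5, P* ≈ 41.9

From dP/dt = 0: 0.00632C* = 0.256, so C* = 40.5.
From dR/dt = 0: 0.46(1 - R*/780) = 0.00829·40.5, giving R* = 780·(1 - 0.73) = 211.
From dC/dt = 0: 0.00393·211 - 0.0861 = 0.0177P*, so P* = 0.742/0.0177 = 41.9.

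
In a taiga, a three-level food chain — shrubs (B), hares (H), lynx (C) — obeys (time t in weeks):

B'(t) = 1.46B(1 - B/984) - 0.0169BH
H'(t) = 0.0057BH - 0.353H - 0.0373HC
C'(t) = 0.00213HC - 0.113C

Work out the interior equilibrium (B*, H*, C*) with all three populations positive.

From dC/dt = 0: 0.00213H* = 0.113, so H* = 53.1.
From dB/dt = 0: 1.46(1 - B*/984) = 0.0169·53.1, giving B* = 984·(1 - 0.614) = 380.
From dH/dt = 0: 0.0057·380 - 0.353 = 0.0373C*, so C* = 1.81/0.0373 = 48.6.

B* ≈ 380, H* ≈ 53.1, C* ≈ 48.6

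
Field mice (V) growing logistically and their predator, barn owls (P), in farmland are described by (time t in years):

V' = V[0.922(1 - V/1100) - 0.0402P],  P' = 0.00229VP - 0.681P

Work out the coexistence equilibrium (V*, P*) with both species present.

From dP/dt = 0 with P > 0: 0.00229V* = 0.681, so V* = 297.
Substitute into dV/dt = 0: 0.922(1 - 297/1100) = 0.0402P*.
The bracket is 0.73, giving P* = 0.673/0.0402 = 16.7.

V* ≈ 297, P* ≈ 16.7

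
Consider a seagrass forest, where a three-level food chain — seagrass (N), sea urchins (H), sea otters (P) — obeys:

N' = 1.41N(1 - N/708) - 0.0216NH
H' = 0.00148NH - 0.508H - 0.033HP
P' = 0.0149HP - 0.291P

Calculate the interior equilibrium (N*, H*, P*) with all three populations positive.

N* ≈ 496, H* ≈ 19.5, P* ≈ 6.86

From dP/dt = 0: 0.0149H* = 0.291, so H* = 19.5.
From dN/dt = 0: 1.41(1 - N*/708) = 0.0216·19.5, giving N* = 708·(1 - 0.299) = 496.
From dH/dt = 0: 0.00148·496 - 0.508 = 0.033P*, so P* = 0.226/0.033 = 6.86.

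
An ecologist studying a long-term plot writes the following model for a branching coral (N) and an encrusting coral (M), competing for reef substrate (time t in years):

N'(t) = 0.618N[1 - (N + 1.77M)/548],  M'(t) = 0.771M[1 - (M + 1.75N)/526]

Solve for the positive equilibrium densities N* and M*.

N* ≈ 183, M* ≈ 206

Setting both brackets to zero gives the nullclines N + 1.77M = 548 and 1.75N + M = 526.
Substituting M = 526 - 1.75N into the first: N(1 - 1.77·1.75) = 548 - 1.77·526.
So N* = -383/-2.1 = 183, and then M* = 526 - 1.75·183 = 206.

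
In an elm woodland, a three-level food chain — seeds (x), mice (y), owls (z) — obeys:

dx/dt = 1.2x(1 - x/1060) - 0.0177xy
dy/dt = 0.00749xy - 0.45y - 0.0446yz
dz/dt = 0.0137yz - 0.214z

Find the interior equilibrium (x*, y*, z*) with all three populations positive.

x* ≈ 816, y* ≈ 15.6, z* ≈ 127

From dz/dt = 0: 0.0137y* = 0.214, so y* = 15.6.
From dx/dt = 0: 1.2(1 - x*/1060) = 0.0177·15.6, giving x* = 1060·(1 - 0.23) = 816.
From dy/dt = 0: 0.00749·816 - 0.45 = 0.0446z*, so z* = 5.66/0.0446 = 127.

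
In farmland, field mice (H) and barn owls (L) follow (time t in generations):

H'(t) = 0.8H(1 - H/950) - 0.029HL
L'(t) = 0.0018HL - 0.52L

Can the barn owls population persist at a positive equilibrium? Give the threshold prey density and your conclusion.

Threshold H = 289; K > 289, so yes, the predator persists.

The predator equation gives dL/dt > 0 only when H > 0.52/0.0018 = 289.
Without the predator, H → K = 950. Since 950 > 289, the predator can invade and persist.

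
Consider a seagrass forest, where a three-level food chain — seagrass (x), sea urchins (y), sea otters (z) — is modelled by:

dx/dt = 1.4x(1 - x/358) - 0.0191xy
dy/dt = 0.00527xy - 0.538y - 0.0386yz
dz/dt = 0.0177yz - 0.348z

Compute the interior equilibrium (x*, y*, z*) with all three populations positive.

From dz/dt = 0: 0.0177y* = 0.348, so y* = 19.7.
From dx/dt = 0: 1.4(1 - x*/358) = 0.0191·19.7, giving x* = 358·(1 - 0.268) = 262.
From dy/dt = 0: 0.00527·262 - 0.538 = 0.0386z*, so z* = 0.843/0.0386 = 21.8.

x* ≈ 262, y* ≈ 19.7, z* ≈ 21.8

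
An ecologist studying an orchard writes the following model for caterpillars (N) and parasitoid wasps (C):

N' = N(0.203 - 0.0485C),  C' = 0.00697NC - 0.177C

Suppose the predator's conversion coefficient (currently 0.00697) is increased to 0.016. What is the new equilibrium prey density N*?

At the interior fixed point, setting dC/dt = 0 with C > 0 fixes N* = (predator death rate)/(NC coefficient) — independent of the other coefficients.
With the change, N* = 0.177/0.016 = 11.1; it falls from 25.4.

N* ≈ 11.1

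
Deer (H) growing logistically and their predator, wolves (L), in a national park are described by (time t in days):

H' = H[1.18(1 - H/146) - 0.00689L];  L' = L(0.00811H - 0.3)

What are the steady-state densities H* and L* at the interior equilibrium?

From dL/dt = 0 with L > 0: 0.00811H* = 0.3, so H* = 37.
Substitute into dH/dt = 0: 1.18(1 - 37/146) = 0.00689L*.
The bracket is 0.747, giving L* = 0.881/0.00689 = 128.

H* ≈ 37, L* ≈ 128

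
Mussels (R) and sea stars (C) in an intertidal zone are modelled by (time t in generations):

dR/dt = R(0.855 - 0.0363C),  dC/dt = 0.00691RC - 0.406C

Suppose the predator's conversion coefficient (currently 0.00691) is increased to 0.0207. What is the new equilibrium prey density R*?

At the interior fixed point, setting dC/dt = 0 with C > 0 fixes R* = (predator death rate)/(RC coefficient) — independent of the other coefficients.
With the change, R* = 0.406/0.0207 = 19.6; it falls from 58.8.

R* ≈ 19.6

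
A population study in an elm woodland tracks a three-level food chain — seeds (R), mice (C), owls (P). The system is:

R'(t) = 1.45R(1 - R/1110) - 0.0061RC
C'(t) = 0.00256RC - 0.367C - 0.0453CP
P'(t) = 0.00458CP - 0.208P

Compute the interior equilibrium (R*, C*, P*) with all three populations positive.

From dP/dt = 0: 0.00458C* = 0.208, so C* = 45.4.
From dR/dt = 0: 1.45(1 - R*/1110) = 0.0061·45.4, giving R* = 1110·(1 - 0.191) = 898.
From dC/dt = 0: 0.00256·898 - 0.367 = 0.0453P*, so P* = 1.93/0.0453 = 42.6.

R* ≈ 898, C* ≈ 45.4, P* ≈ 42.6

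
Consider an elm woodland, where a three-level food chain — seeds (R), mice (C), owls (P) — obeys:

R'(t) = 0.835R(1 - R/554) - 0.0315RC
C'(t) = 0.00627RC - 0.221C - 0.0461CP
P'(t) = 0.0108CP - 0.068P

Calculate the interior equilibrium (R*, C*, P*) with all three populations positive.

From dP/dt = 0: 0.0108C* = 0.068, so C* = 6.3.
From dR/dt = 0: 0.835(1 - R*/554) = 0.0315·6.3, giving R* = 554·(1 - 0.238) = 422.
From dC/dt = 0: 0.00627·422 - 0.221 = 0.0461P*, so P* = 2.43/0.0461 = 52.7.

R* ≈ 422, C* ≈ 6.3, P* ≈ 52.7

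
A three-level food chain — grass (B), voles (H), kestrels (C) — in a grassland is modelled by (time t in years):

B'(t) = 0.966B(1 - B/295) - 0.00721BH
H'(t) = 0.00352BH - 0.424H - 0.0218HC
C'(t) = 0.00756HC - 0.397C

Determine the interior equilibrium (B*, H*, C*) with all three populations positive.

B* ≈ 179, H* ≈ 52.5, C* ≈ 9.51

From dC/dt = 0: 0.00756H* = 0.397, so H* = 52.5.
From dB/dt = 0: 0.966(1 - B*/295) = 0.00721·52.5, giving B* = 295·(1 - 0.392) = 179.
From dH/dt = 0: 0.00352·179 - 0.424 = 0.0218C*, so C* = 0.207/0.0218 = 9.51.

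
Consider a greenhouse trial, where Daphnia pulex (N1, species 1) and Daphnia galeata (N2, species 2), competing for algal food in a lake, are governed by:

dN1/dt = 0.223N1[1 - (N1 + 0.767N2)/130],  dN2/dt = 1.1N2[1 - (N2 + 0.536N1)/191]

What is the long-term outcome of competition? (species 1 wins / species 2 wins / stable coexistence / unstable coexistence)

species 2 excludes species 1

Compare the nullcline intercepts: K1/α12 = 130/0.767 = 169 < K2 = 191; K2/α21 = 191/0.536 = 356 > K1 = 130.
Since the inequalities point opposite ways, species 2 can invade but species 1 cannot.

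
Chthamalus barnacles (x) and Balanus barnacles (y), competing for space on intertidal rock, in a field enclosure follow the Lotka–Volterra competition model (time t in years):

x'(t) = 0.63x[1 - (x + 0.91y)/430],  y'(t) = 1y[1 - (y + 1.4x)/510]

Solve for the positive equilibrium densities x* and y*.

x* ≈ 124, y* ≈ 336

Setting both brackets to zero gives the nullclines x + 0.91y = 430 and 1.4x + y = 510.
Substituting y = 510 - 1.4x into the first: x(1 - 0.91·1.4) = 430 - 0.91·510.
So x* = -34.1/-0.274 = 124, and then y* = 510 - 1.4·124 = 336.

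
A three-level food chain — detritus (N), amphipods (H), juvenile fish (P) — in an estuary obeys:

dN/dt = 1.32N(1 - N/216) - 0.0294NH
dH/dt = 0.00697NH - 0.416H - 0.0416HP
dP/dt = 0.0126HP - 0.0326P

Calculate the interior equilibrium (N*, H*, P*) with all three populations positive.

From dP/dt = 0: 0.0126H* = 0.0326, so H* = 2.59.
From dN/dt = 0: 1.32(1 - N*/216) = 0.0294·2.59, giving N* = 216·(1 - 0.0576) = 204.
From dH/dt = 0: 0.00697·204 - 0.416 = 0.0416P*, so P* = 1/0.0416 = 24.1.

N* ≈ 204, H* ≈ 2.59, P* ≈ 24.1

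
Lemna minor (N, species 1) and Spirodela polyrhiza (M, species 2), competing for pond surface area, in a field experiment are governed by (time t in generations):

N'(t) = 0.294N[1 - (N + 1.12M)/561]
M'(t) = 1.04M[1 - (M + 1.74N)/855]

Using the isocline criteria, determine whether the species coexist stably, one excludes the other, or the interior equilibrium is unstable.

unstable coexistence (outcome depends on initial conditions)

Compare the nullcline intercepts: K1/α12 = 561/1.12 = 501 < K2 = 855; K2/α21 = 855/1.74 = 491 < K1 = 561.
Since both are reversed, neither can invade when rare; the interior point is a saddle.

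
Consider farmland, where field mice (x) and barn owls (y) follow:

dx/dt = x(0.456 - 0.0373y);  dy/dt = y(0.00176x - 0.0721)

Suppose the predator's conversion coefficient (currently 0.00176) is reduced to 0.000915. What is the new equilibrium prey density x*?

x* ≈ 78.8

At the interior fixed point, setting dy/dt = 0 with y > 0 fixes x* = (predator death rate)/(xy coefficient) — independent of the other coefficients.
With the change, x* = 0.0721/0.000915 = 78.8; it rises from 41.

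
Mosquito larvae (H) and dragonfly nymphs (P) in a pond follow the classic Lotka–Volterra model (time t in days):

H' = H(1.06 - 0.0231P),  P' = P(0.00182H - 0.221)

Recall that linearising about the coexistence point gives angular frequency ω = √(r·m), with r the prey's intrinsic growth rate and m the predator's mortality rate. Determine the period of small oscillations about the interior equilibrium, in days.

T ≈ 13 days

Here r = 1.06 and m = 0.221, so r·m = 0.234.
ω = √0.234 = 0.484 per day, hence T = 2π/ω ≈ 13 days.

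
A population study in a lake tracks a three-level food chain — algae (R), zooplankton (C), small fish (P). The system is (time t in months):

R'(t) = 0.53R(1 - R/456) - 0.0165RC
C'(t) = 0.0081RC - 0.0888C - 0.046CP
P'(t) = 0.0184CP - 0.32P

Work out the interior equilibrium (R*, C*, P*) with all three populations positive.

From dP/dt = 0: 0.0184C* = 0.32, so C* = 17.4.
From dR/dt = 0: 0.53(1 - R*/456) = 0.0165·17.4, giving R* = 456·(1 - 0.541) = 209.
From dC/dt = 0: 0.0081·209 - 0.0888 = 0.046P*, so P* = 1.6/0.046 = 34.9.

R* ≈ 209, C* ≈ 17.4, P* ≈ 34.9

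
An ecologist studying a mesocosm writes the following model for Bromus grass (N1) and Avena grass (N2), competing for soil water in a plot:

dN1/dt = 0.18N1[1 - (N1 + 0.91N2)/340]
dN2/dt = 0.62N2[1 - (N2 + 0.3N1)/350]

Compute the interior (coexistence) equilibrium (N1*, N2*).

Setting both brackets to zero gives the nullclines N1 + 0.91N2 = 340 and 0.3N1 + N2 = 350.
Substituting N2 = 350 - 0.3N1 into the first: N1(1 - 0.91·0.3) = 340 - 0.91·350.
So N1* = 21.5/0.727 = 29.6, and then N2* = 350 - 0.3·29.6 = 341.

N1* ≈ 29.6, N2* ≈ 341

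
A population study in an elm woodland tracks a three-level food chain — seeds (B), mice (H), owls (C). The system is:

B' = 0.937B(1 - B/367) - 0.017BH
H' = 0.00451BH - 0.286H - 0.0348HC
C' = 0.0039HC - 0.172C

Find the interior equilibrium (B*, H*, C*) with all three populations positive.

B* ≈ 73.3, H* ≈ 44.1, C* ≈ 1.29

From dC/dt = 0: 0.0039H* = 0.172, so H* = 44.1.
From dB/dt = 0: 0.937(1 - B*/367) = 0.017·44.1, giving B* = 367·(1 - 0.8) = 73.3.
From dH/dt = 0: 0.00451·73.3 - 0.286 = 0.0348C*, so C* = 0.0448/0.0348 = 1.29.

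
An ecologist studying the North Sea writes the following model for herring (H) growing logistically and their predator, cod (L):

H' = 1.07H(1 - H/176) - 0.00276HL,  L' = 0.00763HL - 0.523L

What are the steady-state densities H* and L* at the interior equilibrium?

From dL/dt = 0 with L > 0: 0.00763H* = 0.523, so H* = 68.5.
Substitute into dH/dt = 0: 1.07(1 - 68.5/176) = 0.00276L*.
The bracket is 0.611, giving L* = 0.653/0.00276 = 237.

H* ≈ 68.5, L* ≈ 237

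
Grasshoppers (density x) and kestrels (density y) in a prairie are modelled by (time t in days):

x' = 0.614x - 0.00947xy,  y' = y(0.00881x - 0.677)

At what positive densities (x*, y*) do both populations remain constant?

x* ≈ 76.8, y* ≈ 64.8

Set dy/dt = 0 with y > 0: 0.00881x - 0.677 = 0, so x* = 0.677/0.00881 = 76.8.
Set dx/dt = 0 with x > 0: 0.614 - 0.00947y = 0, so y* = 0.614/0.00947 = 64.8.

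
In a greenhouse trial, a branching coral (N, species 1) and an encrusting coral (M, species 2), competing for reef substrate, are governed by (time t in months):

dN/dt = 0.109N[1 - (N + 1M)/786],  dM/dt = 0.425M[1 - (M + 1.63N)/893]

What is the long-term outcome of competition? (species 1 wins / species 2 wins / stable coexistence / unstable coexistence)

unstable coexistence (outcome depends on initial conditions)

Compare the nullcline intercepts: K1/α12 = 786/1 = 786 < K2 = 893; K2/α21 = 893/1.63 = 548 < K1 = 786.
Since both are reversed, neither can invade when rare; the interior point is a saddle.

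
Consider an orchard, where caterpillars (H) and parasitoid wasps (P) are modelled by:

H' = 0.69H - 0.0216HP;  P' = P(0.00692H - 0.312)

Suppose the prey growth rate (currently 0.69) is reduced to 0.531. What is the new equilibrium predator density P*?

P* ≈ 24.6

At the interior fixed point, setting dH/dt = 0 with H > 0 fixes P* = (prey growth rate)/(HP coefficient) — independent of the other coefficients.
With the change, P* = 0.531/0.0216 = 24.6; it falls from 31.9.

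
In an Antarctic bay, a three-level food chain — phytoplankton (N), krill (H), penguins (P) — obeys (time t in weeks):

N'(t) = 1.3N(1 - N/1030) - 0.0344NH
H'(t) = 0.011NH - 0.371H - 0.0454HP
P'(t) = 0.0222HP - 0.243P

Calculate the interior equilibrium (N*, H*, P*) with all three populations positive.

N* ≈ 732, H* ≈ 10.9, P* ≈ 169

From dP/dt = 0: 0.0222H* = 0.243, so H* = 10.9.
From dN/dt = 0: 1.3(1 - N*/1030) = 0.0344·10.9, giving N* = 1030·(1 - 0.29) = 732.
From dH/dt = 0: 0.011·732 - 0.371 = 0.0454P*, so P* = 7.68/0.0454 = 169.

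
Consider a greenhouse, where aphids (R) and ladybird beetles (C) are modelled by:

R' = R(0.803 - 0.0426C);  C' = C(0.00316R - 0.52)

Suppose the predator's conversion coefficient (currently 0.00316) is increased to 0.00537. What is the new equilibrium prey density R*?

At the interior fixed point, setting dC/dt = 0 with C > 0 fixes R* = (predator death rate)/(RC coefficient) — independent of the other coefficients.
With the change, R* = 0.52/0.00537 = 96.8; it falls from 165.

R* ≈ 96.8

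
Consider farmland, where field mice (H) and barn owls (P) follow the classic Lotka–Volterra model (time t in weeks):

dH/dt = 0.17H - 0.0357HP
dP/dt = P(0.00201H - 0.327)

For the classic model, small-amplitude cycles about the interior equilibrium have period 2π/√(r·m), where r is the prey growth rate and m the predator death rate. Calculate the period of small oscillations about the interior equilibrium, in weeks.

T ≈ 26.6 weeks

Here r = 0.17 and m = 0.327, so r·m = 0.0556.
ω = √0.0556 = 0.236 per week, hence T = 2π/ω ≈ 26.6 weeks.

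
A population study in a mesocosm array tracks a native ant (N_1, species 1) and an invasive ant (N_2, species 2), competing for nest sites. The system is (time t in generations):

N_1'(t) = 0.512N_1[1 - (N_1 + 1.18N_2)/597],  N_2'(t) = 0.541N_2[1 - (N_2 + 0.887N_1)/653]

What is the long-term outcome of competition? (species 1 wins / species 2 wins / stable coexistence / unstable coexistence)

species 2 excludes species 1

Compare the nullcline intercepts: K1/α12 = 597/1.18 = 506 < K2 = 653; K2/α21 = 653/0.887 = 736 > K1 = 597.
Since the inequalities point opposite ways, species 2 can invade but species 1 cannot.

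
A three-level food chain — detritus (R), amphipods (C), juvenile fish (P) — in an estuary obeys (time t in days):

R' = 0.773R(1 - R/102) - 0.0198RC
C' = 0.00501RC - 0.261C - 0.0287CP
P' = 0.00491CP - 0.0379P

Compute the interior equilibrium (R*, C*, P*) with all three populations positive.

From dP/dt = 0: 0.00491C* = 0.0379, so C* = 7.72.
From dR/dt = 0: 0.773(1 - R*/102) = 0.0198·7.72, giving R* = 102·(1 - 0.198) = 81.8.
From dC/dt = 0: 0.00501·81.8 - 0.261 = 0.0287P*, so P* = 0.149/0.0287 = 5.19.

R* ≈ 81.8, C* ≈ 7.72, P* ≈ 5.19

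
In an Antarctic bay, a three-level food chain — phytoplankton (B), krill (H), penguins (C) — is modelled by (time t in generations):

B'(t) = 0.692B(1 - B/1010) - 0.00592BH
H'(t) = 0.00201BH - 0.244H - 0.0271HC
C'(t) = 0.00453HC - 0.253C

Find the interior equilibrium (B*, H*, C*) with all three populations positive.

From dC/dt = 0: 0.00453H* = 0.253, so H* = 55.8.
From dB/dt = 0: 0.692(1 - B*/1010) = 0.00592·55.8, giving B* = 1010·(1 - 0.478) = 527.
From dH/dt = 0: 0.00201·527 - 0.244 = 0.0271C*, so C* = 0.816/0.0271 = 30.1.

B* ≈ 527, H* ≈ 55.8, C* ≈ 30.1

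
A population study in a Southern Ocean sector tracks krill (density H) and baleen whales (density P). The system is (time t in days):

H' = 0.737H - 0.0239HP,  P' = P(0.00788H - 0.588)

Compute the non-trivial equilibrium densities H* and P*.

Set dP/dt = 0 with P > 0: 0.00788H - 0.588 = 0, so H* = 0.588/0.00788 = 74.6.
Set dH/dt = 0 with H > 0: 0.737 - 0.0239P = 0, so P* = 0.737/0.0239 = 30.8.

H* ≈ 74.6, P* ≈ 30.8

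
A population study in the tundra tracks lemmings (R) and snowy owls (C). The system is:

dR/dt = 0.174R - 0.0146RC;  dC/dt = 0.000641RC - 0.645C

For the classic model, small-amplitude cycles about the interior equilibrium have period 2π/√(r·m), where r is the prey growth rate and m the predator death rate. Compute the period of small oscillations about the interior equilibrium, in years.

T ≈ 18.8 years

Here r = 0.174 and m = 0.645, so r·m = 0.112.
ω = √0.112 = 0.335 per year, hence T = 2π/ω ≈ 18.8 years.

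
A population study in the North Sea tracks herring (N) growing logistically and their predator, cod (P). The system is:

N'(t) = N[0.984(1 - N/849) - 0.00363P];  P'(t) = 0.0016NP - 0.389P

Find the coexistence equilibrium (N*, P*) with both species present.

N* ≈ 243, P* ≈ 193

From dP/dt = 0 with P > 0: 0.0016N* = 0.389, so N* = 243.
Substitute into dN/dt = 0: 0.984(1 - 243/849) = 0.00363P*.
The bracket is 0.714, giving P* = 0.702/0.00363 = 193.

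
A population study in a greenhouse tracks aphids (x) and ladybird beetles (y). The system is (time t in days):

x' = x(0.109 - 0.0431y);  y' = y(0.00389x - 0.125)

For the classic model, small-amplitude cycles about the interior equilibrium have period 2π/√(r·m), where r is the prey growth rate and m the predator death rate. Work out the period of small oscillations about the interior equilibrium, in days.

Here r = 0.109 and m = 0.125, so r·m = 0.0136.
ω = √0.0136 = 0.117 per day, hence T = 2π/ω ≈ 53.8 days.

T ≈ 53.8 days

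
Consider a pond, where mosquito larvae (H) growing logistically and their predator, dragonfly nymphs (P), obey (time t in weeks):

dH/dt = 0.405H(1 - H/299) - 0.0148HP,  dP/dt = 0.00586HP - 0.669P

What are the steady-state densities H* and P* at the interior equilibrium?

From dP/dt = 0 with P > 0: 0.00586H* = 0.669, so H* = 114.
Substitute into dH/dt = 0: 0.405(1 - 114/299) = 0.0148P*.
The bracket is 0.618, giving P* = 0.25/0.0148 = 16.9.

H* ≈ 114, P* ≈ 16.9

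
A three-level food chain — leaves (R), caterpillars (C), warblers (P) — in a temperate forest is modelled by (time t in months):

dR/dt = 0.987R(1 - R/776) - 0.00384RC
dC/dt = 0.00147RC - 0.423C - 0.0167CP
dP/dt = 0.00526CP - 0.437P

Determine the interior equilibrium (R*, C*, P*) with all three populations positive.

R* ≈ 525, C* ≈ 83.1, P* ≈ 20.9

From dP/dt = 0: 0.00526C* = 0.437, so C* = 83.1.
From dR/dt = 0: 0.987(1 - R*/776) = 0.00384·83.1, giving R* = 776·(1 - 0.323) = 525.
From dC/dt = 0: 0.00147·525 - 0.423 = 0.0167P*, so P* = 0.349/0.0167 = 20.9.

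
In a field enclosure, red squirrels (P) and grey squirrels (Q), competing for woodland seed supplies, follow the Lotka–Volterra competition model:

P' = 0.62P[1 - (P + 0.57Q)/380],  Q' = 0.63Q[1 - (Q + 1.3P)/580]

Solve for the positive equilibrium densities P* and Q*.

Setting both brackets to zero gives the nullclines P + 0.57Q = 380 and 1.3P + Q = 580.
Substituting Q = 580 - 1.3P into the first: P(1 - 0.57·1.3) = 380 - 0.57·580.
So P* = 49.4/0.259 = 191, and then Q* = 580 - 1.3·191 = 332.

P* ≈ 191, Q* ≈ 332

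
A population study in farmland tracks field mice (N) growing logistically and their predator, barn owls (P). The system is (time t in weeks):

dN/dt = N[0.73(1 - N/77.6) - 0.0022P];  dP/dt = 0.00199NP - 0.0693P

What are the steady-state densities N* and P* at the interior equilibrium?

From dP/dt = 0 with P > 0: 0.00199N* = 0.0693, so N* = 34.8.
Substitute into dN/dt = 0: 0.73(1 - 34.8/77.6) = 0.0022P*.
The bracket is 0.551, giving P* = 0.402/0.0022 = 183.

N* ≈ 34.8, P* ≈ 183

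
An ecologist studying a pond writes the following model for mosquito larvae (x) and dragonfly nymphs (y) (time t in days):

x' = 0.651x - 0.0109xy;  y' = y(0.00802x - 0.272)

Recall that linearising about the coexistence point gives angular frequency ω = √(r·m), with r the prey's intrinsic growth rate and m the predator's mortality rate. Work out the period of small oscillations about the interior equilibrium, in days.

Here r = 0.651 and m = 0.272, so r·m = 0.177.
ω = √0.177 = 0.421 per day, hence T = 2π/ω ≈ 14.9 days.

T ≈ 14.9 days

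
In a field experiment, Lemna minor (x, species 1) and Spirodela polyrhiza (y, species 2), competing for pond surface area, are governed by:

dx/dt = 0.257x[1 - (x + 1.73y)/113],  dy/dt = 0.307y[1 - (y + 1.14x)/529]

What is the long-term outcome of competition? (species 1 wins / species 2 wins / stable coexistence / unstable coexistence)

Compare the nullcline intercepts: K1/α12 = 113/1.73 = 65.3 < K2 = 529; K2/α21 = 529/1.14 = 464 > K1 = 113.
Since the inequalities point opposite ways, species 2 can invade but species 1 cannot.

species 2 excludes species 1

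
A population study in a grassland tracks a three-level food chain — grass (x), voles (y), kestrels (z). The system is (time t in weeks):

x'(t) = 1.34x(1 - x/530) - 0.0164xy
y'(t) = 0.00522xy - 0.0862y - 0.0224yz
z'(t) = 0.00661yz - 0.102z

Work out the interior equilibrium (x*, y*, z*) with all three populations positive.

From dz/dt = 0: 0.00661y* = 0.102, so y* = 15.4.
From dx/dt = 0: 1.34(1 - x*/530) = 0.0164·15.4, giving x* = 530·(1 - 0.189) = 430.
From dy/dt = 0: 0.00522·430 - 0.0862 = 0.0224z*, so z* = 2.16/0.0224 = 96.3.

x* ≈ 430, y* ≈ 15.4, z* ≈ 96.3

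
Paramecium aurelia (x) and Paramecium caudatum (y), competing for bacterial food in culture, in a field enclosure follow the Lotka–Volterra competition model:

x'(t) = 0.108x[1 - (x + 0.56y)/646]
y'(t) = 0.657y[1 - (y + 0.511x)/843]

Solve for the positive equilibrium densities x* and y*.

Setting both brackets to zero gives the nullclines x + 0.56y = 646 and 0.511x + y = 843.
Substituting y = 843 - 0.511x into the first: x(1 - 0.56·0.511) = 646 - 0.56·843.
So x* = 174/0.714 = 244, and then y* = 843 - 0.511·244 = 718.

x* ≈ 244, y* ≈ 718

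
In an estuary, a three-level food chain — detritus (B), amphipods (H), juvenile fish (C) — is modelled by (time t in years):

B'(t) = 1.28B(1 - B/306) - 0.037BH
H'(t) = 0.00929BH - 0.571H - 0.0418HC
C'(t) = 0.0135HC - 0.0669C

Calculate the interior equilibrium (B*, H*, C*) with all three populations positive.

B* ≈ 262, H* ≈ 4.96, C* ≈ 44.6

From dC/dt = 0: 0.0135H* = 0.0669, so H* = 4.96.
From dB/dt = 0: 1.28(1 - B*/306) = 0.037·4.96, giving B* = 306·(1 - 0.143) = 262.
From dH/dt = 0: 0.00929·262 - 0.571 = 0.0418C*, so C* = 1.86/0.0418 = 44.6.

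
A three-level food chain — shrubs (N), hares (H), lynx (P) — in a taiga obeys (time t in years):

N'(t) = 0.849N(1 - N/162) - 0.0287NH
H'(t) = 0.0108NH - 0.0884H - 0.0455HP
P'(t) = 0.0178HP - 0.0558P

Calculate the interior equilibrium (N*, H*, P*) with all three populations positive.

From dP/dt = 0: 0.0178H* = 0.0558, so H* = 3.13.
From dN/dt = 0: 0.849(1 - N*/162) = 0.0287·3.13, giving N* = 162·(1 - 0.106) = 145.
From dH/dt = 0: 0.0108·145 - 0.0884 = 0.0455P*, so P* = 1.48/0.0455 = 32.4.

N* ≈ 145, H* ≈ 3.13, P* ≈ 32.4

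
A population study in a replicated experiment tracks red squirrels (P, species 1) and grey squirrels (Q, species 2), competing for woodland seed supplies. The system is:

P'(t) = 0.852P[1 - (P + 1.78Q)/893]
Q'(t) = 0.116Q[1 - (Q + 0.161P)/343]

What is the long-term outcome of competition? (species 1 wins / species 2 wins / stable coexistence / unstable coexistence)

Compare the nullcline intercepts: K1/α12 = 893/1.78 = 502 > K2 = 343; K2/α21 = 343/0.161 = 2130 > K1 = 893.
Since both inequalities hold, each species can invade when rare, so the interior equilibrium is stable.

stable coexistence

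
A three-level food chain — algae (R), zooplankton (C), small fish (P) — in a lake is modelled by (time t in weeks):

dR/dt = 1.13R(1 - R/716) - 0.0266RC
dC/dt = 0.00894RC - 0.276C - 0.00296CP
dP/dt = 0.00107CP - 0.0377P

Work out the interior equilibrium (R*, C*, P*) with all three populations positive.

From dP/dt = 0: 0.00107C* = 0.0377, so C* = 35.2.
From dR/dt = 0: 1.13(1 - R*/716) = 0.0266·35.2, giving R* = 716·(1 - 0.829) = 122.
From dC/dt = 0: 0.00894·122 - 0.276 = 0.00296P*, so P* = 0.816/0.00296 = 276.

R* ≈ 122, C* ≈ 35.2, P* ≈ 276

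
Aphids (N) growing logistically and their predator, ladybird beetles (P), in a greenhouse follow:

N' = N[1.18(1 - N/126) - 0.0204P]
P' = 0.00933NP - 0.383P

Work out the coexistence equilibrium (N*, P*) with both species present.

N* ≈ 41.1, P* ≈ 39

From dP/dt = 0 with P > 0: 0.00933N* = 0.383, so N* = 41.1.
Substitute into dN/dt = 0: 1.18(1 - 41.1/126) = 0.0204P*.
The bracket is 0.674, giving P* = 0.796/0.0204 = 39.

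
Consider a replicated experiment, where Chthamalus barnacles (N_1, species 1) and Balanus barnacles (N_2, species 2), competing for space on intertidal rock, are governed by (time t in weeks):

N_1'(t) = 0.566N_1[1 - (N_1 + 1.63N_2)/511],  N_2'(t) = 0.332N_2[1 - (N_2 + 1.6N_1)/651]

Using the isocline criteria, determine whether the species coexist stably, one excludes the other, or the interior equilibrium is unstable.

Compare the nullcline intercepts: K1/α12 = 511/1.63 = 313 < K2 = 651; K2/α21 = 651/1.6 = 407 < K1 = 511.
Since both are reversed, neither can invade when rare; the interior point is a saddle.

unstable coexistence (outcome depends on initial conditions)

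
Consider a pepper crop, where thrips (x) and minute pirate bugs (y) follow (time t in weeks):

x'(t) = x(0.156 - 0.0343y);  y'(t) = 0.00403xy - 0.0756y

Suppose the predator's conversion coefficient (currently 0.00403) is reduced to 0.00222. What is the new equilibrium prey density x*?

x* ≈ 34.1

At the interior fixed point, setting dy/dt = 0 with y > 0 fixes x* = (predator death rate)/(xy coefficient) — independent of the other coefficients.
With the change, x* = 0.0756/0.00222 = 34.1; it rises from 18.8.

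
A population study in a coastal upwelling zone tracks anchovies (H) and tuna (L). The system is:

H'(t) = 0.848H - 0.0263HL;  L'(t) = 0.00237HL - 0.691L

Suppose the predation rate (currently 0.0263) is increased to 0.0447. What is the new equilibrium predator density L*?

At the interior fixed point, setting dH/dt = 0 with H > 0 fixes L* = (prey growth rate)/(HL coefficient) — independent of the other coefficients.
With the change, L* = 0.848/0.0447 = 19; it falls from 32.2.

L* ≈ 19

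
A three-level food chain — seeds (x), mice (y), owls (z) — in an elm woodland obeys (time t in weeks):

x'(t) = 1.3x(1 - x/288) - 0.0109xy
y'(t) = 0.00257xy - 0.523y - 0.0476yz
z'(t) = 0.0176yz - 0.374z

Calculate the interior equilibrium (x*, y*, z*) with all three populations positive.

x* ≈ 237, y* ≈ 21.2, z* ≈ 1.79

From dz/dt = 0: 0.0176y* = 0.374, so y* = 21.2.
From dx/dt = 0: 1.3(1 - x*/288) = 0.0109·21.2, giving x* = 288·(1 - 0.178) = 237.
From dy/dt = 0: 0.00257·237 - 0.523 = 0.0476z*, so z* = 0.0853/0.0476 = 1.79.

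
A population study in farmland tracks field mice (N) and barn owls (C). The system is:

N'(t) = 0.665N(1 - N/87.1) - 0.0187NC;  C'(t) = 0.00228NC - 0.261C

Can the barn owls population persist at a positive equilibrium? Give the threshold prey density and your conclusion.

The predator equation gives dC/dt > 0 only when N > 0.261/0.00228 = 114.
Without the predator, N → K = 87.1. Since 87.1 < 114, the predator cannot invade.

Threshold N = 114; K < 114, so no, the predator goes extinct.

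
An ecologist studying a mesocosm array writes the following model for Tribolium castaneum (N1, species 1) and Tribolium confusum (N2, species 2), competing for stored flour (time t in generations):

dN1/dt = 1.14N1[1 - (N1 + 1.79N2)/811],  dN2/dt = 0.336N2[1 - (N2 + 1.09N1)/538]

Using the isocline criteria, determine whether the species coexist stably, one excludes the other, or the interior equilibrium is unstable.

Compare the nullcline intercepts: K1/α12 = 811/1.79 = 453 < K2 = 538; K2/α21 = 538/1.09 = 494 < K1 = 811.
Since both are reversed, neither can invade when rare; the interior point is a saddle.

unstable coexistence (outcome depends on initial conditions)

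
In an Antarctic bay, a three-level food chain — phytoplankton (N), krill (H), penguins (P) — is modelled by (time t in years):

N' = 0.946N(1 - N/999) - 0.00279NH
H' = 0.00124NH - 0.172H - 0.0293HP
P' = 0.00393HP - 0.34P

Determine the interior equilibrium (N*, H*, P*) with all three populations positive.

From dP/dt = 0: 0.00393H* = 0.34, so H* = 86.5.
From dN/dt = 0: 0.946(1 - N*/999) = 0.00279·86.5, giving N* = 999·(1 - 0.255) = 744.
From dH/dt = 0: 0.00124·744 - 0.172 = 0.0293P*, so P* = 0.751/0.0293 = 25.6.

N* ≈ 744, H* ≈ 86.5, P* ≈ 25.6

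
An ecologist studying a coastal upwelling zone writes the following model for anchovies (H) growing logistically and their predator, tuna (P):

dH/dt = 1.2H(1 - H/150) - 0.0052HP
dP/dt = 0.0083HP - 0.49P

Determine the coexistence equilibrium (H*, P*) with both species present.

From dP/dt = 0 with P > 0: 0.0083H* = 0.49, so H* = 59.
Substitute into dH/dt = 0: 1.2(1 - 59/150) = 0.0052P*.
The bracket is 0.606, giving P* = 0.728/0.0052 = 140.

H* ≈ 59, P* ≈ 140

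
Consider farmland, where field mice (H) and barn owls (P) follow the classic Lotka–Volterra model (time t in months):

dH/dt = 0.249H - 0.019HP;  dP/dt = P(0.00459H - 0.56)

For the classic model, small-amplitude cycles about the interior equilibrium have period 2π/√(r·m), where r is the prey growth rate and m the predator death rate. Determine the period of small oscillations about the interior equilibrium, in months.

T ≈ 16.8 months

Here r = 0.249 and m = 0.56, so r·m = 0.139.
ω = √0.139 = 0.373 per month, hence T = 2π/ω ≈ 16.8 months.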